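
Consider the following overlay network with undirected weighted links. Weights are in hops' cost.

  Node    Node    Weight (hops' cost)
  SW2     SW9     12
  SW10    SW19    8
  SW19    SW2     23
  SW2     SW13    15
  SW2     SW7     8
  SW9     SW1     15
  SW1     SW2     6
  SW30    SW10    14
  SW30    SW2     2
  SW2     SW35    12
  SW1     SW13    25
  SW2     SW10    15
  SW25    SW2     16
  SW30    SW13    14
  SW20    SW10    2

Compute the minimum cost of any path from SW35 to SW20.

Running Dijkstra from SW35:
SW35: 0
SW2: 12  (via SW35)
SW30: 14  (via SW2)
SW1: 18  (via SW2)
SW7: 20  (via SW2)
SW9: 24  (via SW2)
SW13: 27  (via SW2)
SW10: 27  (via SW2)
SW25: 28  (via SW2)
SW20: 29  (via SW10)
Shortest route: SW35 → SW2 → SW10 → SW20 = 29 hops' cost.

29 hops' cost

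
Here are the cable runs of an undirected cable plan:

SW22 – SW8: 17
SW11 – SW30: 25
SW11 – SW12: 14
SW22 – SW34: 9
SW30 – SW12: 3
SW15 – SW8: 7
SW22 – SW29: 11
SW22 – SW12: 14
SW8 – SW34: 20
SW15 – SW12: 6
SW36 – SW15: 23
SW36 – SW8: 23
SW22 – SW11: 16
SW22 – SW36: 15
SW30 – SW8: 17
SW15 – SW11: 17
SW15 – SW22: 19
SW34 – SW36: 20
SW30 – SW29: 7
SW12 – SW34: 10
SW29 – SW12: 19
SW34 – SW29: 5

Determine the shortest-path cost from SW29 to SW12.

Enumerating some paths:
SW29–SW34–SW12: 5+10 = 15
SW29–SW12: 19 = 19
SW29–SW30–SW12: 7+3 = 10
Cheapest is SW29–SW30–SW12 at 10.

10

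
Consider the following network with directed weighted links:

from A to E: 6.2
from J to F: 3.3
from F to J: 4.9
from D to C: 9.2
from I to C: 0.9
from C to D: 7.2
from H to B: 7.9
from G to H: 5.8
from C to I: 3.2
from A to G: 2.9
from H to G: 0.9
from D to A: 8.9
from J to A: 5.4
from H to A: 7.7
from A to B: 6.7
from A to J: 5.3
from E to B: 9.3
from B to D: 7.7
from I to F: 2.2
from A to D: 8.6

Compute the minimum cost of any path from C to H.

24.4

Candidate routes:
C - D - A - G - H: 7.2+8.9+2.9+5.8 = 24.8
C - I - F - J - A - G - H: 3.2+2.2+4.9+5.4+2.9+5.8 = 24.4
Cheapest is C - I - F - J - A - G - H at 24.4.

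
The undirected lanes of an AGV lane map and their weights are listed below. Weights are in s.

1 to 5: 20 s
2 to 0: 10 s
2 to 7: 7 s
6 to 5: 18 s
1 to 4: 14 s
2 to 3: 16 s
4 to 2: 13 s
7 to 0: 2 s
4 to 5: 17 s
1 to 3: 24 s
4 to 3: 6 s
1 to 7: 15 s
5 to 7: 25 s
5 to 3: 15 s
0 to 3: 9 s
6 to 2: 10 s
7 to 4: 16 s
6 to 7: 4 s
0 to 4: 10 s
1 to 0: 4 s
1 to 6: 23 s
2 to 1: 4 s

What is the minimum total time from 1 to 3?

Candidate routes:
1 → 0 → 3: 4+9 = 13
1 → 0 → 4 → 3: 4+10+6 = 20
1 → 4 → 3: 14+6 = 20
1 → 2 → 3: 4+16 = 20
The minimum is 13 s via 1 → 0 → 3.

13 s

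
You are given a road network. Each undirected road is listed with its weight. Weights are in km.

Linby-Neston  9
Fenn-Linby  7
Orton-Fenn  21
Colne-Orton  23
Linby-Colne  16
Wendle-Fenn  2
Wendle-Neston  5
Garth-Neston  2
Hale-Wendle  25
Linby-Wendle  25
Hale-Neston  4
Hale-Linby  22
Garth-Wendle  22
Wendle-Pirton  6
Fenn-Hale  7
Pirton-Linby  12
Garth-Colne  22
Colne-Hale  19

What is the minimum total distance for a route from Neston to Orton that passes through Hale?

Shortest Neston→Hale: Neston–Hale = 4
Shortest Hale→Orton: Hale–Fenn–Orton = 28
Total via Hale: 4 + 28 = 32 km.

32 km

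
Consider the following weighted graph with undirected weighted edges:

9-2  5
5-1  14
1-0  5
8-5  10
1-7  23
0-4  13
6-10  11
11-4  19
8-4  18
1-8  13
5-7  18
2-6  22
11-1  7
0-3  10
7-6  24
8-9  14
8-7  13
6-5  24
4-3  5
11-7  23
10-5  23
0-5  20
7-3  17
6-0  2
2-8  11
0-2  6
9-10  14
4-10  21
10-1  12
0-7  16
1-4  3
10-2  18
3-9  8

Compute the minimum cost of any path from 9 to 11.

Shortest distances from 9:
9: 0
2: 5  (via 9)
3: 8  (via 9)
0: 11  (via 2)
4: 13  (via 3)
6: 13  (via 0)
8: 14  (via 9)
10: 14  (via 9)
1: 16  (via 0)
11: 23  (via 1)
Shortest route: 9–2–0–1–11 = 23.

23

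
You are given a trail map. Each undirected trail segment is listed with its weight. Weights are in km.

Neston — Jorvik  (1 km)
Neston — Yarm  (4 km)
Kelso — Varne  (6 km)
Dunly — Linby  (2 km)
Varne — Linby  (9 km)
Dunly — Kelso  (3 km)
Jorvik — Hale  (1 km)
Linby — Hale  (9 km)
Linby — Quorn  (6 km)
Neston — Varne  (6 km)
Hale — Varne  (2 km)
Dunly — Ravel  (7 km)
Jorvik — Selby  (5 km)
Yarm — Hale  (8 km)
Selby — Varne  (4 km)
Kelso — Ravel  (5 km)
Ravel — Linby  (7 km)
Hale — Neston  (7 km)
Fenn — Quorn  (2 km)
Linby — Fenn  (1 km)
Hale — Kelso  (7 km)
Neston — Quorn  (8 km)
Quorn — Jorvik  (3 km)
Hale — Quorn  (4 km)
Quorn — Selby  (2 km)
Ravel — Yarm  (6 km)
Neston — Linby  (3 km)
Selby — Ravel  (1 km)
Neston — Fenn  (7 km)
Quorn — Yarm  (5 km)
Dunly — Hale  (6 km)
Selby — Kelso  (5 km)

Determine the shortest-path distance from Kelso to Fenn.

6 km

Running Dijkstra from Kelso:
Kelso: 0
Dunly: 3  (via Kelso)
Ravel: 5  (via Kelso)
Linby: 5  (via Dunly)
Selby: 5  (via Kelso)
Varne: 6  (via Kelso)
Fenn: 6  (via Linby)
Shortest route: Kelso–Dunly–Linby–Fenn = 6 km.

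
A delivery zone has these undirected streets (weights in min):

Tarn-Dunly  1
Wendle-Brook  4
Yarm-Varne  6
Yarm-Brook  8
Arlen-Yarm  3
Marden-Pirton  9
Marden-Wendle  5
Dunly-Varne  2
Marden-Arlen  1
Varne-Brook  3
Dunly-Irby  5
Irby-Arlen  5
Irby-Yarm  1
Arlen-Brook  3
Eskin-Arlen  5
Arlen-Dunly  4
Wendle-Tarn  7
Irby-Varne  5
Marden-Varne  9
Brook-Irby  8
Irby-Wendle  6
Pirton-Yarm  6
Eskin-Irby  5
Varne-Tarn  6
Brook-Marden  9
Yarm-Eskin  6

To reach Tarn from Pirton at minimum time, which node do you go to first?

Yarm

Enumerating some paths:
Pirton - Yarm - Irby - Dunly - Tarn: 6+1+5+1 = 13
Pirton - Yarm - Arlen - Dunly - Tarn: 6+3+4+1 = 14
Pirton - Marden - Arlen - Dunly - Tarn: 9+1+4+1 = 15
Cheapest is Pirton - Yarm - Irby - Dunly - Tarn at 13 min.
So from Pirton the first move is to Yarm.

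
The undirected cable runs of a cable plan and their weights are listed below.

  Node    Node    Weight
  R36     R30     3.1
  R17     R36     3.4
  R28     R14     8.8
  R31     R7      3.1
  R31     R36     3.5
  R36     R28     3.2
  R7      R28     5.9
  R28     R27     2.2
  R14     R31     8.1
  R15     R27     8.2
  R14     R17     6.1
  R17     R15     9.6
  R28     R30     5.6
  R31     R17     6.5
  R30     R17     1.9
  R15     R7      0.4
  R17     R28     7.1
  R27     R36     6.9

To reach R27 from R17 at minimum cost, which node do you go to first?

R36

Candidate routes:
R17 - R28 - R27: 7.1+2.2 = 9.3
R17 - R36 - R28 - R27: 3.4+3.2+2.2 = 8.8
R17 - R30 - R28 - R27: 1.9+5.6+2.2 = 9.7
Cheapest is R17 - R36 - R28 - R27 at 8.8.
So from R17 the first move is to R36.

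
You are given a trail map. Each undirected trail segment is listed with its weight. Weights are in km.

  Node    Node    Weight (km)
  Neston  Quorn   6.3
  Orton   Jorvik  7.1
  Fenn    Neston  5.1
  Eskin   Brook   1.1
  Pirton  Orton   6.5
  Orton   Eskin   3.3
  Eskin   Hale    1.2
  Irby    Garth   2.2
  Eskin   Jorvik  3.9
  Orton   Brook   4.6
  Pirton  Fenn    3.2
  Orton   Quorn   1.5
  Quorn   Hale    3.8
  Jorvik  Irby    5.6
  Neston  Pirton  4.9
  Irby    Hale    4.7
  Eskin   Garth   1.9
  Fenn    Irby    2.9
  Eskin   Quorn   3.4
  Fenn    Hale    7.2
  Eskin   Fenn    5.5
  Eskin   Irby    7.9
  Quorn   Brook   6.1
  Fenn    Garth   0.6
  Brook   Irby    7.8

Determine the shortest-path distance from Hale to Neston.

Shortest distances from Hale:
Hale: 0
Eskin: 1.2  (via Hale)
Brook: 2.3  (via Eskin)
Garth: 3.1  (via Eskin)
Fenn: 3.7  (via Garth)
Quorn: 3.8  (via Hale)
Orton: 4.5  (via Eskin)
Irby: 4.7  (via Hale)
Jorvik: 5.1  (via Eskin)
Pirton: 6.9  (via Fenn)
Neston: 8.8  (via Fenn)
Shortest route: Hale → Eskin → Garth → Fenn → Neston = 8.8 km.

8.8 km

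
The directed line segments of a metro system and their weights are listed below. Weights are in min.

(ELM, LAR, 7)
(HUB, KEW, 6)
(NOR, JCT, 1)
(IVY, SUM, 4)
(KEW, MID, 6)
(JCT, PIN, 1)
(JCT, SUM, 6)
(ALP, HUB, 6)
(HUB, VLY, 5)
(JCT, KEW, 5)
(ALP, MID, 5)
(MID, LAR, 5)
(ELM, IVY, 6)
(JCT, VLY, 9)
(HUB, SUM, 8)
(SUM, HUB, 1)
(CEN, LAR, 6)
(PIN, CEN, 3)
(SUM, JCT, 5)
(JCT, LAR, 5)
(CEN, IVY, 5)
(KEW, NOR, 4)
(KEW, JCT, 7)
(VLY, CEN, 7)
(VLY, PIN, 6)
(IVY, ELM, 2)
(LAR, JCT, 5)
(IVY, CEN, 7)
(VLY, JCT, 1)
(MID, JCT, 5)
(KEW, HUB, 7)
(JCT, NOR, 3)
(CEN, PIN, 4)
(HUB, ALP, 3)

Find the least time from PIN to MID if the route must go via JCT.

Best PIN to JCT: PIN–CEN–LAR–JCT costing 14
Shortest JCT→MID: JCT–KEW–MID = 11
Total via JCT: 14 + 11 = 25 min.

25 min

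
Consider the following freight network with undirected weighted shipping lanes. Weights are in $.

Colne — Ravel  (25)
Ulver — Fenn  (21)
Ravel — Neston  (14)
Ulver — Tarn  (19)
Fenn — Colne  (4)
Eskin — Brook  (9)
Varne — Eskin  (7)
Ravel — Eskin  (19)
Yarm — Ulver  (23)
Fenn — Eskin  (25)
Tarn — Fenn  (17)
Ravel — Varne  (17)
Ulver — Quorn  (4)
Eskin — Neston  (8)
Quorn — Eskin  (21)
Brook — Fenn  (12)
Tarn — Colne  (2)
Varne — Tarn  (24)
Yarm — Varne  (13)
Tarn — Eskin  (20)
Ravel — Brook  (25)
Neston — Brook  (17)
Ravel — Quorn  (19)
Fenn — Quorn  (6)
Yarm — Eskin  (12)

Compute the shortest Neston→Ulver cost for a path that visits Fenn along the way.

$39

Best Neston to Fenn: Neston–Brook–Fenn costing 29
Shortest Fenn→Ulver: Fenn–Quorn–Ulver = 10
Total via Fenn: 29 + 10 = $39.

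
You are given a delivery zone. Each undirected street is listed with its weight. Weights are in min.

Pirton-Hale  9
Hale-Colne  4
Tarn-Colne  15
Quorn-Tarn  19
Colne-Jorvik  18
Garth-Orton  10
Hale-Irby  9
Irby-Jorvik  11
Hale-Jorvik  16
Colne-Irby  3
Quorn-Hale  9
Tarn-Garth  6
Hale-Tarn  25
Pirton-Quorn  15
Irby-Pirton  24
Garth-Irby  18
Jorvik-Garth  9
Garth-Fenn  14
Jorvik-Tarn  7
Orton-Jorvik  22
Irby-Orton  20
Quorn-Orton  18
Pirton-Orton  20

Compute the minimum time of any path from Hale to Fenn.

Running Dijkstra from Hale:
Hale: 0
Colne: 4  (via Hale)
Irby: 7  (via Colne)
Pirton: 9  (via Hale)
Quorn: 9  (via Hale)
Jorvik: 16  (via Hale)
Tarn: 19  (via Colne)
Garth: 25  (via Irby)
Orton: 27  (via Irby)
Fenn: 39  (via Garth)
Shortest route: Hale–Colne–Irby–Garth–Fenn = 39 min.

39 min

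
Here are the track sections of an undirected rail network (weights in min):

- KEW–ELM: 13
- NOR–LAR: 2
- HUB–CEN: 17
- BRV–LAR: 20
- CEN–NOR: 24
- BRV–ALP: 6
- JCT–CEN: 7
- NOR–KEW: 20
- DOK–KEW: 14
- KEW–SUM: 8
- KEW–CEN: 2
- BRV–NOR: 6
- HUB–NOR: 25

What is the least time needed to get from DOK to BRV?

40 min

Compare a few routes:
DOK → KEW → NOR → BRV: 14+20+6 = 40
DOK → KEW → CEN → NOR → BRV: 14+2+24+6 = 46
DOK → KEW → NOR → LAR → BRV: 14+20+2+20 = 56
The minimum is 40 min via DOK → KEW → NOR → BRV.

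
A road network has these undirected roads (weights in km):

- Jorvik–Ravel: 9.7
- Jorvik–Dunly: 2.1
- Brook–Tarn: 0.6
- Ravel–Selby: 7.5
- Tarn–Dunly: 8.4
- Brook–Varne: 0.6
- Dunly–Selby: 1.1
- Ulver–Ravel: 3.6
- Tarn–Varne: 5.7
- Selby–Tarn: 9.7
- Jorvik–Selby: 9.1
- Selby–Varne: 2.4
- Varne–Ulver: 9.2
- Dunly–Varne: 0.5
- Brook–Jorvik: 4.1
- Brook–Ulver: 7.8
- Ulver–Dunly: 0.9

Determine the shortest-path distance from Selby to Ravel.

Enumerating some paths:
Selby–Varne–Dunly–Ulver–Ravel: 2.4+0.5+0.9+3.6 = 7.4
Selby–Dunly–Ulver–Ravel: 1.1+0.9+3.6 = 5.6
The minimum is 5.6 km via Selby–Dunly–Ulver–Ravel.

5.6 km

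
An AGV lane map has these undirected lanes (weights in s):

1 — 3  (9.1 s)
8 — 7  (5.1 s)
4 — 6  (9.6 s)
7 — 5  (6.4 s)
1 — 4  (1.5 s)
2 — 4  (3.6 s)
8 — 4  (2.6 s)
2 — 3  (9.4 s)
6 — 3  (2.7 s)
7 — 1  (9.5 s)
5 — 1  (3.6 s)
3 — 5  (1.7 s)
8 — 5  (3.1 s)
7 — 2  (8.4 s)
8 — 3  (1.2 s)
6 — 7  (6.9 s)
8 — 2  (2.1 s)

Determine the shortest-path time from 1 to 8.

Candidate routes:
1 - 5 - 8: 3.6+3.1 = 6.7
1 - 4 - 8: 1.5+2.6 = 4.1
1 - 5 - 3 - 8: 3.6+1.7+1.2 = 6.5
The minimum is 4.1 s via 1 - 4 - 8.

4.1 s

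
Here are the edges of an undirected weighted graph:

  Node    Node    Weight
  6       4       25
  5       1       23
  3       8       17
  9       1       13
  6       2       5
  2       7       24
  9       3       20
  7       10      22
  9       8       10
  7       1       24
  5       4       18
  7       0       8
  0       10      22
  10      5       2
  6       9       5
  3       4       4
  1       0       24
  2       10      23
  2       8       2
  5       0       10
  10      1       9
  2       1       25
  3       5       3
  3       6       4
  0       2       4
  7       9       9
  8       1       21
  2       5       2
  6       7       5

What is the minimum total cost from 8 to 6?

Shortest distances from 8:
8: 0
2: 2  (via 8)
5: 4  (via 2)
0: 6  (via 2)
10: 6  (via 5)
3: 7  (via 5)
6: 7  (via 2)
Shortest route: 8 → 2 → 6 = 7.

7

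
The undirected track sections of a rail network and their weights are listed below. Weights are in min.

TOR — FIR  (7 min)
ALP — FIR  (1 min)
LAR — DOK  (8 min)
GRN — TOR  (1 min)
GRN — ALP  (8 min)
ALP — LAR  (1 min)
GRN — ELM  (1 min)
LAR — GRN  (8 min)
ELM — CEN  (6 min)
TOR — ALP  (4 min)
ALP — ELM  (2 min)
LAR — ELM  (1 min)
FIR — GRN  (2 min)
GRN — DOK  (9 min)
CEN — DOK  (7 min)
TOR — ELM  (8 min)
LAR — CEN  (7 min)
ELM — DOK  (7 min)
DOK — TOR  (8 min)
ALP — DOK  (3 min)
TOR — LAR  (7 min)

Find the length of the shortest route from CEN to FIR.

9 min

Compare a few routes:
CEN–ELM–GRN–FIR: 6+1+2 = 9
CEN–LAR–ELM–GRN–FIR: 7+1+1+2 = 11
Cheapest is CEN–ELM–GRN–FIR at 9 min.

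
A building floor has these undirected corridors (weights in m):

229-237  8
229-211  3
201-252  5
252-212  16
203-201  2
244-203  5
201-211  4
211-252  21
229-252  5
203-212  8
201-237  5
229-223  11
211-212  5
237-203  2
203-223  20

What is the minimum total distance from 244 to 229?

Candidate routes:
244 → 203 → 237 → 229: 5+2+8 = 15
244 → 203 → 201 → 211 → 229: 5+2+4+3 = 14
The minimum is 14 m via 244 → 203 → 201 → 211 → 229.

14 m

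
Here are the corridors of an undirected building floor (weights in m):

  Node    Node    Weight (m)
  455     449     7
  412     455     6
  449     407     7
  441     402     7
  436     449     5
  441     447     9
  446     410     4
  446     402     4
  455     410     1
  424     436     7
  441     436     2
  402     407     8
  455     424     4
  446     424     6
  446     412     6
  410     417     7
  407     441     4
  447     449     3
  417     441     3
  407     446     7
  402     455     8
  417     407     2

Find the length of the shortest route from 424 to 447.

14 m

Settle nodes by increasing distance from 424:
424: 0
455: 4  (via 424)
410: 5  (via 455)
446: 6  (via 424)
436: 7  (via 424)
441: 9  (via 436)
412: 10  (via 455)
402: 10  (via 446)
449: 11  (via 455)
417: 12  (via 410)
407: 13  (via 446)
447: 14  (via 449)
Shortest route: 424 → 455 → 449 → 447 = 14 m.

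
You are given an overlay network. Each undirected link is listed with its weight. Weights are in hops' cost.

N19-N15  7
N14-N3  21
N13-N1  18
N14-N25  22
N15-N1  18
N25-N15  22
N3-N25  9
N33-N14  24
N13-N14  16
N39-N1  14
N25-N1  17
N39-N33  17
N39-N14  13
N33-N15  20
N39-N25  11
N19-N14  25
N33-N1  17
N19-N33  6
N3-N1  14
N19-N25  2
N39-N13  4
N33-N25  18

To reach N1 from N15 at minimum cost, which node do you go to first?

N1

Compare a few routes:
N15 - N19 - N25 - N1: 7+2+17 = 26
N15 - N1: 18 = 18
Cheapest is N15 - N1 at 18 hops' cost.
So from N15 the first move is to N1.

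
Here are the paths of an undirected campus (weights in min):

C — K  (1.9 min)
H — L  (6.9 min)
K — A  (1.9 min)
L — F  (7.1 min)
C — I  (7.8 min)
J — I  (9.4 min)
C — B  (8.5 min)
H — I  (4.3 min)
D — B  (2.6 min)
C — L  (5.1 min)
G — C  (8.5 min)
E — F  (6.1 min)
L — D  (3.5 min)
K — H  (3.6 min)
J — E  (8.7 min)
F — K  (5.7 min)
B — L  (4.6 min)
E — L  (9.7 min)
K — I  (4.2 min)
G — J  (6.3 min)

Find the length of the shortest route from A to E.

Settle nodes by increasing distance from A:
A: 0
K: 1.9  (via A)
C: 3.8  (via K)
H: 5.5  (via K)
I: 6.1  (via K)
F: 7.6  (via K)
L: 8.9  (via C)
B: 12.3  (via C)
G: 12.3  (via C)
D: 12.4  (via L)
E: 13.7  (via F)
Shortest route: A–K–F–E = 13.7 min.

13.7 min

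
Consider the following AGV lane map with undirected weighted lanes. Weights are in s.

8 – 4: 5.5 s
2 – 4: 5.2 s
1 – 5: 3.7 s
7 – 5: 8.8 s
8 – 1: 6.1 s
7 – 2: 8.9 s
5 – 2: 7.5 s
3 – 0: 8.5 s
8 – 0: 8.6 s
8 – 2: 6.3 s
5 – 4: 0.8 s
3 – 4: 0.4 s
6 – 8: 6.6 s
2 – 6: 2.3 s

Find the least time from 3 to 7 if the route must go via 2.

14.5 s

Shortest 3→2: 3 → 4 → 2 = 5.6
Best 2 to 7: 2 → 7 costing 8.9
Total via 2: 5.6 + 8.9 = 14.5 s.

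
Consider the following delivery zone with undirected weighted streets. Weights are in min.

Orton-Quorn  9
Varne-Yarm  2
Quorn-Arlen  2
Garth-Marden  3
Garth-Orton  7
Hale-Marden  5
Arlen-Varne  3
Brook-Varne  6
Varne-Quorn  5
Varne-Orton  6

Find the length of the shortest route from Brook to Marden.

Settle nodes by increasing distance from Brook:
Brook: 0
Varne: 6  (via Brook)
Yarm: 8  (via Varne)
Arlen: 9  (via Varne)
Quorn: 11  (via Varne)
Orton: 12  (via Varne)
Garth: 19  (via Orton)
Marden: 22  (via Garth)
Shortest route: Brook–Varne–Orton–Garth–Marden = 22 min.

22 min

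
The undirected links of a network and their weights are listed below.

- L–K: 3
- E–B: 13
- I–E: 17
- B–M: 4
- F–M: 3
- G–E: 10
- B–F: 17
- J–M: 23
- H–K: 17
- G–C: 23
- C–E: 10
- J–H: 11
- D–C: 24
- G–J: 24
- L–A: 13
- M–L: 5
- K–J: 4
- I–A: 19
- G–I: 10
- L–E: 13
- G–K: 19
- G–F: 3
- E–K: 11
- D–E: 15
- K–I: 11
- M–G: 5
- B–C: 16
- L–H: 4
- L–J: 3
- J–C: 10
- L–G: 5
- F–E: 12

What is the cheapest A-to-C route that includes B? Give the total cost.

Best A to B: A–L–M–B costing 22
Shortest B→C: B–C = 16
Total via B: 22 + 16 = 38.

38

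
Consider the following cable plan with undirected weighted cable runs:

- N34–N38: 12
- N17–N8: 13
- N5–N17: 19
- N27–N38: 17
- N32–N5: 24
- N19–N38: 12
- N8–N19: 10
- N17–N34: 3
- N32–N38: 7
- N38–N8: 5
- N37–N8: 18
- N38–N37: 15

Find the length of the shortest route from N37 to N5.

Compare a few routes:
N37 - N8 - N17 - N5: 18+13+19 = 50
N37 - N38 - N8 - N17 - N5: 15+5+13+19 = 52
N37 - N38 - N32 - N5: 15+7+24 = 46
N37 - N38 - N34 - N17 - N5: 15+12+3+19 = 49
Cheapest is N37 - N38 - N32 - N5 at 46.

46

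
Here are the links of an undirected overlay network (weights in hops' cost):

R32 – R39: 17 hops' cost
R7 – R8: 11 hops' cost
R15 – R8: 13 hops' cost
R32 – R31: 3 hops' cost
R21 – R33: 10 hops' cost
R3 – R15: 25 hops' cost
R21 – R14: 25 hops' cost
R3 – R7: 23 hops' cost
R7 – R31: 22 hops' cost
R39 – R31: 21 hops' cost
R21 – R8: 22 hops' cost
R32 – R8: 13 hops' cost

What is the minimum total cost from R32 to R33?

45 hops' cost

Compare a few routes:
R32 - R8 - R21 - R33: 13+22+10 = 45
R32 - R31 - R7 - R8 - R21 - R33: 3+22+11+22+10 = 68
Cheapest is R32 - R8 - R21 - R33 at 45 hops' cost.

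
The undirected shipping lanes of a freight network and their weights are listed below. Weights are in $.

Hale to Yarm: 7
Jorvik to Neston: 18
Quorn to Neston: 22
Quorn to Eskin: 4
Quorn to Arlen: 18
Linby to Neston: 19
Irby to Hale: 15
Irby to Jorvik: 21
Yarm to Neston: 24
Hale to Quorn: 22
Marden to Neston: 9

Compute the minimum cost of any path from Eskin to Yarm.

$33

Candidate routes:
Eskin - Quorn - Neston - Yarm: 4+22+24 = 50
Eskin - Quorn - Hale - Yarm: 4+22+7 = 33
Cheapest is Eskin - Quorn - Hale - Yarm at $33.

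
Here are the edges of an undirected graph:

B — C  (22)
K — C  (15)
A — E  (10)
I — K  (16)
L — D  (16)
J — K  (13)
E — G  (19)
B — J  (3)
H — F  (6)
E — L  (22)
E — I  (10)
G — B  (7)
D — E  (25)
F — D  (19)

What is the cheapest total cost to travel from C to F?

85

Compare a few routes:
C → B → G → E → D → F: 22+7+19+25+19 = 92
C → K → I → E → L → D → F: 15+16+10+22+16+19 = 98
C → K → J → B → G → E → D → F: 15+13+3+7+19+25+19 = 101
C → K → I → E → D → F: 15+16+10+25+19 = 85
The minimum is 85 via C → K → I → E → D → F.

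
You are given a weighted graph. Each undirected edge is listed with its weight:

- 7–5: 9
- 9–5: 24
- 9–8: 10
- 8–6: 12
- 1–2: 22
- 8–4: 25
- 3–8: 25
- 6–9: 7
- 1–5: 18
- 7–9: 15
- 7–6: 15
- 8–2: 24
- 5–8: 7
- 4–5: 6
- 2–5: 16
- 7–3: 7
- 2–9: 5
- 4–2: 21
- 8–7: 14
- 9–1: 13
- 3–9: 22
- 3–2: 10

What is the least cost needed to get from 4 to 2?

Settle nodes by increasing distance from 4:
4: 0
5: 6  (via 4)
8: 13  (via 5)
7: 15  (via 5)
2: 21  (via 4)
Shortest route: 4–2 = 21.

21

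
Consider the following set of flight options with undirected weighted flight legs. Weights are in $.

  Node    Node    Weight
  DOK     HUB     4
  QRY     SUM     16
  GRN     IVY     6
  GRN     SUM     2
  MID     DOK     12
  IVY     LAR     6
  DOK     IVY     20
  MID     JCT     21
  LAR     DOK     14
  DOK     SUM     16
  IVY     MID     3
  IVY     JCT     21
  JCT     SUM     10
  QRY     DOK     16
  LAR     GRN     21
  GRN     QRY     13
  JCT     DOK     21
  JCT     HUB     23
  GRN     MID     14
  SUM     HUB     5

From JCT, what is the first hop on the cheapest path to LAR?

Enumerating some paths:
JCT - IVY - LAR: 21+6 = 27
JCT - MID - IVY - LAR: 21+3+6 = 30
JCT - SUM - GRN - IVY - LAR: 10+2+6+6 = 24
Cheapest is JCT - SUM - GRN - IVY - LAR at $24.
So from JCT the first move is to SUM.

SUM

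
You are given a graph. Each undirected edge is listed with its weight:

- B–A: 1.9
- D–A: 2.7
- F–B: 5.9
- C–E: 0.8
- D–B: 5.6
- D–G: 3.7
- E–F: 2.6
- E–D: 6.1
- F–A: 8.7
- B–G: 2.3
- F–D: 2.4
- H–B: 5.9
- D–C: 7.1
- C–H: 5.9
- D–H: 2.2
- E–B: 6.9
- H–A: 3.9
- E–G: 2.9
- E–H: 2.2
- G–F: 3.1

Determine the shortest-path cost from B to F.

Running Dijkstra from B:
B: 0
A: 1.9  (via B)
G: 2.3  (via B)
D: 4.6  (via A)
E: 5.2  (via G)
F: 5.4  (via G)
Shortest route: B–G–F = 5.4.

5.4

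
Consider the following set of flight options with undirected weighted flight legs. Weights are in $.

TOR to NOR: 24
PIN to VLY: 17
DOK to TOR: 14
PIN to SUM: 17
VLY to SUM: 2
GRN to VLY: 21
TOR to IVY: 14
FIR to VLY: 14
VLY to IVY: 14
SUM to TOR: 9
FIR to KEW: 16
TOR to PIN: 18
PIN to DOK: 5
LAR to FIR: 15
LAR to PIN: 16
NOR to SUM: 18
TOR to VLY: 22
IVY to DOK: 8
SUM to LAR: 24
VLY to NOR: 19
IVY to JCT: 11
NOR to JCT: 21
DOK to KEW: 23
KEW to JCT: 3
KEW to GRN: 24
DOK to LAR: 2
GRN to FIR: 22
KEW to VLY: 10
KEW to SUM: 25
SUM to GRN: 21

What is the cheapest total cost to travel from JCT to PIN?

Settle nodes by increasing distance from JCT:
JCT: 0
KEW: 3  (via JCT)
IVY: 11  (via JCT)
VLY: 13  (via KEW)
SUM: 15  (via VLY)
DOK: 19  (via IVY)
FIR: 19  (via KEW)
LAR: 21  (via DOK)
NOR: 21  (via JCT)
PIN: 24  (via DOK)
Shortest route: JCT → IVY → DOK → PIN = $24.

$24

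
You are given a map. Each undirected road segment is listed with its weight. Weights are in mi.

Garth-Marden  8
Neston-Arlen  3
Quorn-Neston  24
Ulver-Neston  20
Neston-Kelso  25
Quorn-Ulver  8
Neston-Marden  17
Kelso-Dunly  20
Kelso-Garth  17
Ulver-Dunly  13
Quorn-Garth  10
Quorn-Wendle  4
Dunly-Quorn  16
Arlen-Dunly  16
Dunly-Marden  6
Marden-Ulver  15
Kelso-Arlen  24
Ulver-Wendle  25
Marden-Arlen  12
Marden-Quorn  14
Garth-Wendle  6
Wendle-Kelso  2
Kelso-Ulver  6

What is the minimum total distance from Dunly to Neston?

Settle nodes by increasing distance from Dunly:
Dunly: 0
Marden: 6  (via Dunly)
Ulver: 13  (via Dunly)
Garth: 14  (via Marden)
Arlen: 16  (via Dunly)
Quorn: 16  (via Dunly)
Neston: 19  (via Arlen)
Shortest route: Dunly–Arlen–Neston = 19 mi.

19 mi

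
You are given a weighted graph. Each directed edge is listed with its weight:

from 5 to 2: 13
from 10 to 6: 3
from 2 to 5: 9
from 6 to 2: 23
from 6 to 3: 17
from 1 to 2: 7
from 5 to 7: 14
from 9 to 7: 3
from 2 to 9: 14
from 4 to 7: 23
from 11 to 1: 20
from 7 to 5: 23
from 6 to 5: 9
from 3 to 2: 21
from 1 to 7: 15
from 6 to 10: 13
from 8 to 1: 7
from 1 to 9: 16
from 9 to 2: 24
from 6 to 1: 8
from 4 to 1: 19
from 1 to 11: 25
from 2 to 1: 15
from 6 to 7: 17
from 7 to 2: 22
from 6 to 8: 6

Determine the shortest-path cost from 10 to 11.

36

Compare a few routes:
10 - 6 - 5 - 2 - 1 - 11: 3+9+13+15+25 = 65
10 - 6 - 1 - 11: 3+8+25 = 36
10 - 6 - 8 - 1 - 11: 3+6+7+25 = 41
The minimum is 36 via 10 - 6 - 1 - 11.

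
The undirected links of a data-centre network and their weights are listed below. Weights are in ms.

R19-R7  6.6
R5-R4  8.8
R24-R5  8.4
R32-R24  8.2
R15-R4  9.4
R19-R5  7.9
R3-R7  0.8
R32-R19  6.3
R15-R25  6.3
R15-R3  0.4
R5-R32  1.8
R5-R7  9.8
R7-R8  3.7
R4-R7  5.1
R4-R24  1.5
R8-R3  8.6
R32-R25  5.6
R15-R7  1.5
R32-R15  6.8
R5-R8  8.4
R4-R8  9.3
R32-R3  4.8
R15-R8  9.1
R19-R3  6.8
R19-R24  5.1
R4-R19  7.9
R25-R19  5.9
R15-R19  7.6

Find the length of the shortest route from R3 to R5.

Enumerating some paths:
R3 → R7 → R15 → R32 → R5: 0.8+1.5+6.8+1.8 = 10.9
R3 → R7 → R5: 0.8+9.8 = 10.6
R3 → R15 → R32 → R5: 0.4+6.8+1.8 = 9
R3 → R32 → R5: 4.8+1.8 = 6.6
Cheapest is R3 → R32 → R5 at 6.6 ms.

6.6 ms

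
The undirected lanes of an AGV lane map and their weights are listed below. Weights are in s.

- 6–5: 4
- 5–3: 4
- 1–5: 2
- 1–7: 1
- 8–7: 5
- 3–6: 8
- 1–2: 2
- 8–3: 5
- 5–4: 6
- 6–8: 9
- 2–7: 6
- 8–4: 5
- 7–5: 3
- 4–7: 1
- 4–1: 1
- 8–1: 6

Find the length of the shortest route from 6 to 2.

8 s

Enumerating some paths:
6 → 5 → 7 → 4 → 1 → 2: 4+3+1+1+2 = 11
6 → 5 → 7 → 1 → 2: 4+3+1+2 = 10
6 → 5 → 1 → 2: 4+2+2 = 8
Cheapest is 6 → 5 → 1 → 2 at 8 s.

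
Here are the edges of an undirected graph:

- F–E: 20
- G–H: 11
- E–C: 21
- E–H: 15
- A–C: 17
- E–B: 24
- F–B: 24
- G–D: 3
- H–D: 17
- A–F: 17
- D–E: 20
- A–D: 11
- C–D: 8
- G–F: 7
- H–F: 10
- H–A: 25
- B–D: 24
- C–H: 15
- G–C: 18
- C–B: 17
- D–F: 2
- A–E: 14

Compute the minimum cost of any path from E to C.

21

Shortest distances from E:
E: 0
A: 14  (via E)
H: 15  (via E)
D: 20  (via E)
F: 20  (via E)
C: 21  (via E)
Shortest route: E–C = 21.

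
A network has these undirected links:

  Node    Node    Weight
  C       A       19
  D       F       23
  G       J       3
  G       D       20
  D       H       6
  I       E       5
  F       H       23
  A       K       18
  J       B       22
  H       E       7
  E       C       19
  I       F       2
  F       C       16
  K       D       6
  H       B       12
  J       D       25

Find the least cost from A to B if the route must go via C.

57

Best A to C: A → C costing 19
Best C to B: C → E → H → B costing 38
Total via C: 19 + 38 = 57.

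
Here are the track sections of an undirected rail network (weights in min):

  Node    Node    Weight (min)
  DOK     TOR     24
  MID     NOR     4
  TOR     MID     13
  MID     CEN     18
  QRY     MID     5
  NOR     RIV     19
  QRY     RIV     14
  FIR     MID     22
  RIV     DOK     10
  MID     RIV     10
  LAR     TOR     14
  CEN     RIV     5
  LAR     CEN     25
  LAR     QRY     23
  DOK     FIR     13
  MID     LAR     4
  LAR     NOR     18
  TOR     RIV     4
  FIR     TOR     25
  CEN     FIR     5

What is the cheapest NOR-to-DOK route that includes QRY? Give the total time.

33 min

Shortest NOR→QRY: NOR–MID–QRY = 9
Shortest QRY→DOK: QRY–RIV–DOK = 24
Total via QRY: 9 + 24 = 33 min.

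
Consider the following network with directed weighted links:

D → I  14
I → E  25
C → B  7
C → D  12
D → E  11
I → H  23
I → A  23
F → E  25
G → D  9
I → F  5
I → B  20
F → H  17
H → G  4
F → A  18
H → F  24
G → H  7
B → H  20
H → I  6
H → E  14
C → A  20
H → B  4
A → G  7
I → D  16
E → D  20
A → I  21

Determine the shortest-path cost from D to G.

Compare a few routes:
D → I → F → A → G: 14+5+18+7 = 44
D → I → F → H → G: 14+5+17+4 = 40
D → I → H → G: 14+23+4 = 41
Cheapest is D → I → F → H → G at 40.

40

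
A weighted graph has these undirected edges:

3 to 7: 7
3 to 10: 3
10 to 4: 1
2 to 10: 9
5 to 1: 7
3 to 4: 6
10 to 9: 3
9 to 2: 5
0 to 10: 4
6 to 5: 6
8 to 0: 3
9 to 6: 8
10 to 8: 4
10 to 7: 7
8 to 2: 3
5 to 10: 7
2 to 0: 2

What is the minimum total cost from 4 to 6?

12

Settle nodes by increasing distance from 4:
4: 0
10: 1  (via 4)
3: 4  (via 10)
9: 4  (via 10)
0: 5  (via 10)
8: 5  (via 10)
2: 7  (via 0)
5: 8  (via 10)
7: 8  (via 10)
6: 12  (via 9)
Shortest route: 4 → 10 → 9 → 6 = 12.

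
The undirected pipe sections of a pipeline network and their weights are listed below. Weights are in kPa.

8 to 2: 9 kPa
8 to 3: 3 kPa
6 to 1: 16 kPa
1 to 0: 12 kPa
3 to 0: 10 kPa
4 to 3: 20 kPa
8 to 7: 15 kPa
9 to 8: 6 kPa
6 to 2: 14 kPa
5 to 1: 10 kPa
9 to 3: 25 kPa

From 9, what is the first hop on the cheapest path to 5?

Candidate routes:
9–3–0–1–5: 25+10+12+10 = 57
9–8–2–6–1–5: 6+9+14+16+10 = 55
9–8–3–0–1–5: 6+3+10+12+10 = 41
9–3–8–2–6–1–5: 25+3+9+14+16+10 = 77
The minimum is 41 kPa via 9–8–3–0–1–5.
So from 9 the first move is to 8.

8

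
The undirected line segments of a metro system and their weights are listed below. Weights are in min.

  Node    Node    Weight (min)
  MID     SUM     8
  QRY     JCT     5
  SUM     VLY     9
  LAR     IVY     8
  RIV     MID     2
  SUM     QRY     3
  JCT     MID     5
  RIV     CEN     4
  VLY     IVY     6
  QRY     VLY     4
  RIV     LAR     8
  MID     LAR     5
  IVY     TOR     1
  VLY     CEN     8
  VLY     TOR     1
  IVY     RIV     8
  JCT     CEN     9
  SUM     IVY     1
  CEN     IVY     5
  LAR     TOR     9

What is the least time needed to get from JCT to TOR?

Running Dijkstra from JCT:
JCT: 0
QRY: 5  (via JCT)
MID: 5  (via JCT)
RIV: 7  (via MID)
SUM: 8  (via QRY)
CEN: 9  (via JCT)
VLY: 9  (via QRY)
IVY: 9  (via SUM)
LAR: 10  (via MID)
TOR: 10  (via VLY)
Shortest route: JCT–QRY–VLY–TOR = 10 min.

10 min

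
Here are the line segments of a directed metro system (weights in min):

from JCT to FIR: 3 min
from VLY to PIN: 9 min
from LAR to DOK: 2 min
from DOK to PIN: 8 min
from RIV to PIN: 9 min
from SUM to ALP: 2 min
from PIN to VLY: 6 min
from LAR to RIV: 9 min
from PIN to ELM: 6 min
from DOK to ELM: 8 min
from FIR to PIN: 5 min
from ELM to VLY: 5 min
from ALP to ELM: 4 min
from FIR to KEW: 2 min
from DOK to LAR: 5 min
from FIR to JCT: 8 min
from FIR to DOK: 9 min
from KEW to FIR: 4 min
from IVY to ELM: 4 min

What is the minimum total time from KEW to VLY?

Enumerating some paths:
KEW - FIR - DOK - ELM - VLY: 4+9+8+5 = 26
KEW - FIR - PIN - VLY: 4+5+6 = 15
KEW - FIR - PIN - ELM - VLY: 4+5+6+5 = 20
The minimum is 15 min via KEW - FIR - PIN - VLY.

15 min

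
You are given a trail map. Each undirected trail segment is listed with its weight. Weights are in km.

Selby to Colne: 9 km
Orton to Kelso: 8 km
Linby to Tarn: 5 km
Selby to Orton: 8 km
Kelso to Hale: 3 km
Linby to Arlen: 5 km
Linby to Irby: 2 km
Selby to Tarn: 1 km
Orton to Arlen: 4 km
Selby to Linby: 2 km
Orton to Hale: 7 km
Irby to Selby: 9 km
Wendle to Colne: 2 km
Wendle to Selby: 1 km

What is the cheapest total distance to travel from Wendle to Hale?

Compare a few routes:
Wendle–Selby–Orton–Kelso–Hale: 1+8+8+3 = 20
Wendle–Selby–Linby–Arlen–Orton–Hale: 1+2+5+4+7 = 19
Wendle–Selby–Orton–Hale: 1+8+7 = 16
Wendle–Selby–Tarn–Linby–Arlen–Orton–Hale: 1+1+5+5+4+7 = 23
The minimum is 16 km via Wendle–Selby–Orton–Hale.

16 km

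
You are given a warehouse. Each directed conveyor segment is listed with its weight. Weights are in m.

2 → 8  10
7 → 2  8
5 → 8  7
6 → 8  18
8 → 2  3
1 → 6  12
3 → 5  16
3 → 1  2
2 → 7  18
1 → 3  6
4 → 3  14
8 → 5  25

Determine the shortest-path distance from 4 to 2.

40 m

Compare a few routes:
4–3–5–8–2: 14+16+7+3 = 40
4–3–1–6–8–2: 14+2+12+18+3 = 49
The minimum is 40 m via 4–3–5–8–2.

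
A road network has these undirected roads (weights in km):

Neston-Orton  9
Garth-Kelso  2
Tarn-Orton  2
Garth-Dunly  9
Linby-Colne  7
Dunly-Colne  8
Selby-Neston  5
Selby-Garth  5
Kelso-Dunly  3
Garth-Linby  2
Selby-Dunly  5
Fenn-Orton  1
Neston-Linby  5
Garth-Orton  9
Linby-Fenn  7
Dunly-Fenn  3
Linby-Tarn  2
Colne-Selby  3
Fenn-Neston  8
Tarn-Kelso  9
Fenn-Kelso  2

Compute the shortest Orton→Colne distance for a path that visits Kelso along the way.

Best Orton to Kelso: Orton → Fenn → Kelso costing 3
Best Kelso to Colne: Kelso → Garth → Selby → Colne costing 10
Total via Kelso: 3 + 10 = 13 km.

13 km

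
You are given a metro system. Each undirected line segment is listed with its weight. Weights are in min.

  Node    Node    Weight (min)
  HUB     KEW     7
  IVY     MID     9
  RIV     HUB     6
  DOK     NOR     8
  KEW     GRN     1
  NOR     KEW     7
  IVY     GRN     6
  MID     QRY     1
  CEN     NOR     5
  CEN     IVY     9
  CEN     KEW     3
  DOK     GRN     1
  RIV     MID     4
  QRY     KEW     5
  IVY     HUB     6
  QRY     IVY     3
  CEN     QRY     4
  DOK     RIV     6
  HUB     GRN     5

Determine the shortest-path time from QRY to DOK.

Settle nodes by increasing distance from QRY:
QRY: 0
MID: 1  (via QRY)
IVY: 3  (via QRY)
CEN: 4  (via QRY)
RIV: 5  (via MID)
KEW: 5  (via QRY)
GRN: 6  (via KEW)
DOK: 7  (via GRN)
Shortest route: QRY → KEW → GRN → DOK = 7 min.

7 min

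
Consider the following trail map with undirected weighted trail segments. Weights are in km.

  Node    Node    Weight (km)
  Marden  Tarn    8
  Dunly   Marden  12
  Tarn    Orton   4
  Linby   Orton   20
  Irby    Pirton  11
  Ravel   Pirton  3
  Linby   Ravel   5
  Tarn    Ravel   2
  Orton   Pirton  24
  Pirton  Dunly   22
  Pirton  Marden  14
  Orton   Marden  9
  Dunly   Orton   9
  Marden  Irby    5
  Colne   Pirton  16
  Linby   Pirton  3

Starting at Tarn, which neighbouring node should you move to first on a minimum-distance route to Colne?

Ravel

Compare a few routes:
Tarn–Marden–Irby–Pirton–Colne: 8+5+11+16 = 40
Tarn–Ravel–Pirton–Colne: 2+3+16 = 21
Tarn–Marden–Pirton–Colne: 8+14+16 = 38
Tarn–Ravel–Linby–Pirton–Colne: 2+5+3+16 = 26
Cheapest is Tarn–Ravel–Pirton–Colne at 21 km.
So from Tarn the first move is to Ravel.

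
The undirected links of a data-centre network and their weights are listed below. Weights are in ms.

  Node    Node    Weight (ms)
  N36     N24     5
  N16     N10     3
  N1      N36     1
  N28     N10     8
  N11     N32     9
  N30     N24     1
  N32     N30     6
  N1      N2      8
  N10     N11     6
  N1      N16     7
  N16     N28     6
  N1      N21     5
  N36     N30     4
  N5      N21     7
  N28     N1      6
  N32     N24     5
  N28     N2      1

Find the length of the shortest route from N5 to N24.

18 ms

Running Dijkstra from N5:
N5: 0
N21: 7  (via N5)
N1: 12  (via N21)
N36: 13  (via N1)
N30: 17  (via N36)
N24: 18  (via N36)
Shortest route: N5 → N21 → N1 → N36 → N24 = 18 ms.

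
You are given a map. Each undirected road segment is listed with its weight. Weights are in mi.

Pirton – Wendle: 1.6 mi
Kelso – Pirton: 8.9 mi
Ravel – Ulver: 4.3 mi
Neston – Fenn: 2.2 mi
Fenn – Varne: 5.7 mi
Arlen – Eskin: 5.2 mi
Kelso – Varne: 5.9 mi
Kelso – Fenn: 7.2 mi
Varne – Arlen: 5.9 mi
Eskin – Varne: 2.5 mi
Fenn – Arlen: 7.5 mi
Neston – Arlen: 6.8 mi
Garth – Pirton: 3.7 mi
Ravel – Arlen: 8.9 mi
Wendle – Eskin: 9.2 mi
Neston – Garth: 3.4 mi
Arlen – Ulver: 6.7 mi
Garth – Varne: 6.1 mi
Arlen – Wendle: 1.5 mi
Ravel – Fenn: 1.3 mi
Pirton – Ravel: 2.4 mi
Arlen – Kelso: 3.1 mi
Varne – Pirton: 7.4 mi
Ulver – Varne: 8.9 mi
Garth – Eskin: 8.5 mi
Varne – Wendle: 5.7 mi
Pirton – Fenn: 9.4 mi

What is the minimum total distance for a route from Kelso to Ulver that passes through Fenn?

Shortest Kelso→Fenn: Kelso–Fenn = 7.2
Shortest Fenn→Ulver: Fenn–Ravel–Ulver = 5.6
Total via Fenn: 7.2 + 5.6 = 12.8 mi.

12.8 mi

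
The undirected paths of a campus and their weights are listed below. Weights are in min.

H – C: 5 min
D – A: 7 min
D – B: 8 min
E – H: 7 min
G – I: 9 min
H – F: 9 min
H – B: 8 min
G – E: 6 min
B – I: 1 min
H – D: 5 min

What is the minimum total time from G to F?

Running Dijkstra from G:
G: 0
E: 6  (via G)
I: 9  (via G)
B: 10  (via I)
H: 13  (via E)
C: 18  (via H)
D: 18  (via B)
F: 22  (via H)
Shortest route: G–E–H–F = 22 min.

22 min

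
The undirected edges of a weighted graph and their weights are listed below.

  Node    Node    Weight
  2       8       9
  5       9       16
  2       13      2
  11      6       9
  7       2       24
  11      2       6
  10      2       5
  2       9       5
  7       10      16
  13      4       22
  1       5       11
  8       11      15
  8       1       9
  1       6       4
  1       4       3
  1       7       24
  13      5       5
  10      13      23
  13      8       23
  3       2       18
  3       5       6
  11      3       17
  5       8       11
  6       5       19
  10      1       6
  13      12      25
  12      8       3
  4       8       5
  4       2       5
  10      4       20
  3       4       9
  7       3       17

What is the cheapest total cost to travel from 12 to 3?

Enumerating some paths:
12 - 8 - 5 - 3: 3+11+6 = 20
12 - 8 - 4 - 3: 3+5+9 = 17
12 - 8 - 1 - 4 - 3: 3+9+3+9 = 24
Cheapest is 12 - 8 - 4 - 3 at 17.

17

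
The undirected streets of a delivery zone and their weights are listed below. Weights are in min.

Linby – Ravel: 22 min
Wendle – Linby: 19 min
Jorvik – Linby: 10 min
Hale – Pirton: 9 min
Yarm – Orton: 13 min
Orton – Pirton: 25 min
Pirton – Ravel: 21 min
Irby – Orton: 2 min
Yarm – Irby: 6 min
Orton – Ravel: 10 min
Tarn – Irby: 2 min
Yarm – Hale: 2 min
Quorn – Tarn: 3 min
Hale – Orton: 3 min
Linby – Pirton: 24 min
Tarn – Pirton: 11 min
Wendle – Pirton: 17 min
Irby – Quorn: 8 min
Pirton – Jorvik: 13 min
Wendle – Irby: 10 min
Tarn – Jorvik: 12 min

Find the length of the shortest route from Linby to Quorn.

Running Dijkstra from Linby:
Linby: 0
Jorvik: 10  (via Linby)
Wendle: 19  (via Linby)
Tarn: 22  (via Jorvik)
Ravel: 22  (via Linby)
Pirton: 23  (via Jorvik)
Irby: 24  (via Tarn)
Quorn: 25  (via Tarn)
Shortest route: Linby → Jorvik → Tarn → Quorn = 25 min.

25 min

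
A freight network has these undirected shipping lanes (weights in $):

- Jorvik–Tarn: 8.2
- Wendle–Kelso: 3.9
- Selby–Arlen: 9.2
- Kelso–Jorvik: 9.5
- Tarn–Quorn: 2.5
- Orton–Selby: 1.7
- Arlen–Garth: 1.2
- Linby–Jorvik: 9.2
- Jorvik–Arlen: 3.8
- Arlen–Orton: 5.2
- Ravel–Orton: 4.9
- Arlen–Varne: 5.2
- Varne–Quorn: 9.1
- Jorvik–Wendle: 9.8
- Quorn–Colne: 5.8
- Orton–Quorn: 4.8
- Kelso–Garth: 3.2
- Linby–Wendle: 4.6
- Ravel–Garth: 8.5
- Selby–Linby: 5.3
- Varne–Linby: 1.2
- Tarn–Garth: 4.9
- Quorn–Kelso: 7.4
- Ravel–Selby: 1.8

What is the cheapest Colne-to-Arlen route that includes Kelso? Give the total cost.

$17.6

Shortest Colne→Kelso: Colne–Quorn–Kelso = 13.2
Best Kelso to Arlen: Kelso–Garth–Arlen costing 4.4
Total via Kelso: 13.2 + 4.4 = $17.6.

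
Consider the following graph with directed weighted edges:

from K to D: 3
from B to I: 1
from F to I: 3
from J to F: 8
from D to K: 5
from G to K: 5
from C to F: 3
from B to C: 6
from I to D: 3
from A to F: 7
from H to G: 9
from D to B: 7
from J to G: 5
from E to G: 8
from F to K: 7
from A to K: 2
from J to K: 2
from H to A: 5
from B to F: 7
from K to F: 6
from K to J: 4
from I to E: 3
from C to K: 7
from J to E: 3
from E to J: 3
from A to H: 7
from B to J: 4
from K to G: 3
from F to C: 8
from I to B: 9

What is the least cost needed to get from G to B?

Shortest distances from G:
G: 0
K: 5  (via G)
D: 8  (via K)
J: 9  (via K)
F: 11  (via K)
E: 12  (via J)
I: 14  (via F)
B: 15  (via D)
Shortest route: G → K → D → B = 15.

15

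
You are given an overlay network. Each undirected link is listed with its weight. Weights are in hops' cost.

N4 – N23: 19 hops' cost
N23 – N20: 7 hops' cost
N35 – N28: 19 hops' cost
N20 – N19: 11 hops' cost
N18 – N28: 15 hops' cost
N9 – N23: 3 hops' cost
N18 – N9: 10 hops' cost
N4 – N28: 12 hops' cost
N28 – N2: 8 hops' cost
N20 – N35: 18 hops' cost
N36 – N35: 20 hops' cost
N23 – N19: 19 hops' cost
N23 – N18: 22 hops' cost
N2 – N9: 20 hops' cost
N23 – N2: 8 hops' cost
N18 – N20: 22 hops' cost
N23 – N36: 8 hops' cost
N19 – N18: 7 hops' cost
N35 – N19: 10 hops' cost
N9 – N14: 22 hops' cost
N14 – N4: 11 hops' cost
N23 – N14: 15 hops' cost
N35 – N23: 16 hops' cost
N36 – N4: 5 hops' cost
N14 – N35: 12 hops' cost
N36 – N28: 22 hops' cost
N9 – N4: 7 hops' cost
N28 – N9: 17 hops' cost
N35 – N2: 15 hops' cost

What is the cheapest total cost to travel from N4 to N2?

Shortest distances from N4:
N4: 0
N36: 5  (via N4)
N9: 7  (via N4)
N23: 10  (via N9)
N14: 11  (via N4)
N28: 12  (via N4)
N20: 17  (via N23)
N18: 17  (via N9)
N2: 18  (via N23)
Shortest route: N4 → N9 → N23 → N2 = 18 hops' cost.

18 hops' cost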